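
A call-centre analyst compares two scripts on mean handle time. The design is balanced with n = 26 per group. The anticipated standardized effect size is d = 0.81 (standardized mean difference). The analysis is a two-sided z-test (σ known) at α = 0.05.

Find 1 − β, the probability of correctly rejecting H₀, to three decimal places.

Noncentrality parameter: δ = d·√(n/2) = 0.81 × √(26/2) = 2.9205
Two-sided α = 0.05 → critical value z_{0.025} = 1.960.
Power = Φ(δ − 1.960) + Φ(−δ − 1.960) = Φ(0.961) + Φ(-4.880) = 0.8316 + 0.0000 = 0.8316.

Power ≈ 0.832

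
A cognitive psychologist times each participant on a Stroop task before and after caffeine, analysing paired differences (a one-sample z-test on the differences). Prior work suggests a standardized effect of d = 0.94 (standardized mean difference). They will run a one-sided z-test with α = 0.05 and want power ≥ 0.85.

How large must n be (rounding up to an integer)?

For power 0.85 need Φ(δ − z_{0.05}) = 0.85, so δ = z_{0.05} + z_{0.15} = 1.645 + 1.036 = 2.681.
δ = d·√n ⇒ n = (δ/d)² = (2.681 / 0.94)² = 8.14.
Round up to the next whole unit.

n = 9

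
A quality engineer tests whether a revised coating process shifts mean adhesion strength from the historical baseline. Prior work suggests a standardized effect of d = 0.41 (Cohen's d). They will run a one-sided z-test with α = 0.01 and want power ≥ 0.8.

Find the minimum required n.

n = 60

Set Φ(δ − 2.326) = 0.8; then δ − 2.326 = Φ⁻¹(0.8) = 0.842, giving δ = 3.168.
δ = d·√n ⇒ n = (δ/d)² = (3.168 / 0.41)² = 59.70.
Round up to the next whole unit.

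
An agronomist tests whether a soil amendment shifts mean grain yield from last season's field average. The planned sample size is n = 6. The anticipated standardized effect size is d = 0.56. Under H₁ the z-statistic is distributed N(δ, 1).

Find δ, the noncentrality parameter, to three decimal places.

δ ≈ 1.372

The noncentrality parameter scales effect size by the design's sample-size factor: δ = d·√n = 0.56 × √6 = 1.3717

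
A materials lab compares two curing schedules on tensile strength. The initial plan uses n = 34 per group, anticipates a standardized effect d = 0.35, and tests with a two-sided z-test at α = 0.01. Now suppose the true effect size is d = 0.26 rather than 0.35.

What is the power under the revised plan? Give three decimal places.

Power ≈ 0.066

With d = 0.26: δ = d·√(n/2) = 0.26 × √(34/2) = 1.0720. Critical value z_{0.005} = 2.576.
Revised power = Φ(δ − 2.576) + Φ(−δ − 2.576) = Φ(-1.504) + Φ(-3.648) = 0.0663 + 0.0001 = 0.0664.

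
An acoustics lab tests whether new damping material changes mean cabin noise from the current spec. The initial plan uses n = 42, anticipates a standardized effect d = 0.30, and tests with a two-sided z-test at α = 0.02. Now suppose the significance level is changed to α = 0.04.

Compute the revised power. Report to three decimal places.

Power ≈ 0.456

δ = d·√n = 0.30 × √42 = 1.9442 (unchanged). New critical value: z_{0.02} = 2.054.
Revised power = Φ(δ − 2.054) + Φ(−δ − 2.054) = Φ(-0.110) + Φ(-3.998) = 0.4564 + 0.0000 = 0.4564.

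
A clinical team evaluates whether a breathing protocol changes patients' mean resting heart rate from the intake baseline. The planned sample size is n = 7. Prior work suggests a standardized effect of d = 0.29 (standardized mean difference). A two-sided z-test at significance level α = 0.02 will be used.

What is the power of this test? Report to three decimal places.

Power ≈ 0.060

Noncentrality parameter: δ = d·√n = 0.29 × √7 = 0.7673
Critical value for a two-sided test at α = 0.02: z_{α/2} = 2.326.
Power = Φ(δ − 2.326) + Φ(−δ − 2.326) = Φ(-1.559) + Φ(-3.094) = 0.0595 + 0.0010 = 0.0605.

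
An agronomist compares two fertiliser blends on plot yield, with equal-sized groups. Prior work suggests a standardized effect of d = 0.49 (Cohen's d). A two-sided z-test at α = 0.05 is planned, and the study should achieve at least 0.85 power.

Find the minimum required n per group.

Set Φ(δ − 1.960) = 0.85; then δ − 1.960 = Φ⁻¹(0.85) = 1.036, giving δ = 2.996.
(Ignoring the negligible lower-tail rejection probability gives the usual closed-form inversion.)
δ = d·√(n/2) ⇒ n = 2(δ/d)² = 2 × (2.996 / 0.49)² = 74.79.
Round up to the next whole unit.

n = 75 per group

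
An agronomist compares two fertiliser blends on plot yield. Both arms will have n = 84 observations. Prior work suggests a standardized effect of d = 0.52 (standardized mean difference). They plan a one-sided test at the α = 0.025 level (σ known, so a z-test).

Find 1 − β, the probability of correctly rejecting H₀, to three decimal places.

Noncentrality parameter: δ = d·√(n/2) = 0.52 × √(84/2) = 3.3700
Critical value for a one-sided test at α = 0.025: z_α = 1.960.
Power = P(Z > 1.960 − δ) = Φ(1.410) = 0.9207.

Power ≈ 0.921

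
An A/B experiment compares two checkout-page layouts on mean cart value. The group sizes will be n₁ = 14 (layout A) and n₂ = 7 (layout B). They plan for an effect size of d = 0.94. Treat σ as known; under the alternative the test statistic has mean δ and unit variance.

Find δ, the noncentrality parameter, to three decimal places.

δ ≈ 2.031

δ = d / √(1/n₁ + 1/n₂) = 0.94 / √(1/14 + 1/7) = 2.0306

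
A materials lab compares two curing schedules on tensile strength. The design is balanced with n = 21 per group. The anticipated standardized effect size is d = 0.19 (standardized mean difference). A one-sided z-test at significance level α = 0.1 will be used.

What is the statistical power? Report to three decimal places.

Noncentrality parameter: δ = d·√(n/2) = 0.19 × √(21/2) = 0.6157
Critical value for a one-sided test at α = 0.1: z_α = 1.282.
Power = P(Z > 1.282 − δ) = Φ(-0.666) = 0.2527.

Power ≈ 0.253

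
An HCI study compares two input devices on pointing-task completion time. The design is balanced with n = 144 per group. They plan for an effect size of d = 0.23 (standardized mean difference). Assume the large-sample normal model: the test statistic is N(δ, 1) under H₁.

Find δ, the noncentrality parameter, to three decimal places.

δ ≈ 1.952

The noncentrality parameter scales effect size by the design's sample-size factor: δ = d·√(n/2) = 0.23 × √(144/2) = 1.9516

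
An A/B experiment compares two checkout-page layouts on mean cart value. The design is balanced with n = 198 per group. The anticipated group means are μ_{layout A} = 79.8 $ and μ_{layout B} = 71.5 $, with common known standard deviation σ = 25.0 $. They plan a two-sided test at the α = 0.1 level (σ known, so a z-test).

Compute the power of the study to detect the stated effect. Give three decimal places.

Standardized effect: d = |μ_{layout A} − μ_{layout B}| / σ = |79.8 − 71.5| / 25.0 = 0.3320
Noncentrality parameter: δ = d·√(n/2) = 0.3320 × √(198/2) = 3.3034
Two-sided α = 0.1 → critical value z_{0.05} = 1.645.
Power = Φ(δ − 1.645) + Φ(−δ − 1.645) = Φ(1.659) + Φ(-4.948) = 0.9514 + 0.0000 = 0.9514.

Power ≈ 0.951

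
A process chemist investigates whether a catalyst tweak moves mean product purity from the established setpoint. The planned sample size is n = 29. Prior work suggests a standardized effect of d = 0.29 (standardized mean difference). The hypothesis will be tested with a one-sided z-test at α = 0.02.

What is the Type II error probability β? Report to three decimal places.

β ≈ 0.689

Noncentrality parameter: δ = d·√n = 0.29 × √29 = 1.5617
One-sided α = 0.02 → critical value z_{0.02} = 2.054.
Power = P(Z > 2.054 − δ) = Φ(-0.492) = 0.3113.
Type II error: β = 1 − power = 1 − 0.3113 = 0.6887.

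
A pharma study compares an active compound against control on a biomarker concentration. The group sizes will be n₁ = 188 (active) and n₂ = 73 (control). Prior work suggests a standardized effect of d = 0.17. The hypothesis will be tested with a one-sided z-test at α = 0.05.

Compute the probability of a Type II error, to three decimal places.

β ≈ 0.660

Noncentrality parameter: δ = d / √(1/n₁ + 1/n₂) = 0.17 / √(1/188 + 1/73) = 1.2327
Critical value for a one-sided test at α = 0.05: z_α = 1.645.
Power = P(Z > 1.645 − δ) = Φ(-0.412) = 0.3401.
Type II error: β = 1 − power = 1 − 0.3401 = 0.6599.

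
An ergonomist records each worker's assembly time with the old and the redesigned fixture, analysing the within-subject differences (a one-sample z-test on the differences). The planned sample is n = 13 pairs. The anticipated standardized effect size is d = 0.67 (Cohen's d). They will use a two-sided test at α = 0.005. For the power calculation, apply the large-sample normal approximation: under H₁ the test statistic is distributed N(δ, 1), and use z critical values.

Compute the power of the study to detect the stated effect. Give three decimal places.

Noncentrality parameter: δ = d·√n = 0.67 × √13 = 2.4157
Critical value for a two-sided test at α = 0.005: z_{α/2} = 2.807.
Power = Φ(δ − 2.807) + Φ(−δ − 2.807) = Φ(-0.391) + Φ(-5.223) = 0.3478 + 0.0000 = 0.3478.

Power ≈ 0.348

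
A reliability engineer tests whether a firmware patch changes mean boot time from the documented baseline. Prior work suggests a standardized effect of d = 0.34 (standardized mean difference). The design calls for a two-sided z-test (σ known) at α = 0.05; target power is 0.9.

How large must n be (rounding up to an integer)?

For power 0.9 need Φ(δ − z_{0.025}) = 0.9, so δ = z_{0.025} + z_{0.10} = 1.960 + 1.282 = 3.242.
(For δ > 0 the lower-tail rejection region contributes negligibly to power, so the one-term inversion is standard.)
δ = d·√n ⇒ n = (δ/d)² = (3.242 / 0.34)² = 90.89.
Rounding up, n = 91.

n = 91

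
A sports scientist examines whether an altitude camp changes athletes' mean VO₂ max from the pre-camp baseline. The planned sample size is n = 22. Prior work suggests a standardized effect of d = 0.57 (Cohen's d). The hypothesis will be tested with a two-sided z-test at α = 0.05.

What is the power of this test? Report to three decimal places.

Noncentrality parameter: δ = d·√n = 0.57 × √22 = 2.6735
Two-sided α = 0.05 → critical value z_{0.025} = 1.960.
Power = Φ(δ − 1.960) + Φ(−δ − 1.960) = Φ(0.714) + Φ(-4.634) = 0.7623 + 0.0000 = 0.7623.

Power ≈ 0.762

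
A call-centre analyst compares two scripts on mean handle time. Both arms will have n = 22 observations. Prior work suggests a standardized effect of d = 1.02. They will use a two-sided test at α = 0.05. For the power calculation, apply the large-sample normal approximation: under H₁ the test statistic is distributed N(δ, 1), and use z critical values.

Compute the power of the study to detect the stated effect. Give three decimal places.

Power ≈ 0.923

Noncentrality parameter: δ = d·√(n/2) = 1.02 × √(22/2) = 3.3830
Two-sided α = 0.05 → critical value z_{0.025} = 1.960.
Power = Φ(δ − 1.960) + Φ(−δ − 1.960) = Φ(1.423) + Φ(-5.343) = 0.9226 + 0.0000 = 0.9226.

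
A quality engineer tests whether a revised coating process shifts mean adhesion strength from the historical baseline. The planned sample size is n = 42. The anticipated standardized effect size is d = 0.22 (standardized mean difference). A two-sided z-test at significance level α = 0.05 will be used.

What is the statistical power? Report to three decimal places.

Power ≈ 0.297

Noncentrality parameter: δ = d·√n = 0.22 × √42 = 1.4258
Two-sided α = 0.05 → critical value z_{0.025} = 1.960.
Power = Φ(δ − 1.960) + Φ(−δ − 1.960) = Φ(-0.534) + Φ(-3.386) = 0.2966 + 0.0004 = 0.2970.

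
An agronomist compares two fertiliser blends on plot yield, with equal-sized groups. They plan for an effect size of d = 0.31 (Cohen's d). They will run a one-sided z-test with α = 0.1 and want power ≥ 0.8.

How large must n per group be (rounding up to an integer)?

n = 94 per group

Set Φ(δ − 1.282) = 0.8; then δ − 1.282 = Φ⁻¹(0.8) = 0.842, giving δ = 2.123.
δ = d·√(n/2) ⇒ n = 2(δ/d)² = 2 × (2.123 / 0.31)² = 93.82.
Round up to the next whole unit.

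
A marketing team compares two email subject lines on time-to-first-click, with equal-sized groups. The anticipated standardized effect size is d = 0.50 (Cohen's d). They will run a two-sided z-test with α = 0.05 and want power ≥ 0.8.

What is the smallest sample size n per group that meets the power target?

For power 0.8 need Φ(δ − z_{0.025}) = 0.8, so δ = z_{0.025} + z_{0.20} = 1.960 + 0.842 = 2.802.
(For δ > 0 the lower-tail rejection region contributes negligibly to power, so the one-term inversion is standard.)
δ = d·√(n/2) ⇒ n = 2(δ/d)² = 2 × (2.802 / 0.50)² = 62.79.
Rounding up, n = 63 per group.

n = 63 per group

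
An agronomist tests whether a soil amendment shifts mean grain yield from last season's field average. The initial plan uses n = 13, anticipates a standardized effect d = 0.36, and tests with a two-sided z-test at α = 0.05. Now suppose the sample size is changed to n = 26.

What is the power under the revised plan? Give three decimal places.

Power ≈ 0.451

With n = 26: δ = d·√n = 0.36 × √26 = 1.8356. Critical value z_{0.025} = 1.960.
Revised power = Φ(δ − 1.960) + Φ(−δ − 1.960) = Φ(-0.124) + Φ(-3.796) = 0.4505 + 0.0001 = 0.4506.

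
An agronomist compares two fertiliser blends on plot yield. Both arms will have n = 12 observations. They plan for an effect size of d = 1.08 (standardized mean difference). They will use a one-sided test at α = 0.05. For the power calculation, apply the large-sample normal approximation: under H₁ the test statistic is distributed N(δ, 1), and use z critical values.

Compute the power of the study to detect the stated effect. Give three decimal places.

Power ≈ 0.841

Noncentrality parameter: δ = d·√(n/2) = 1.08 × √(12/2) = 2.6454
One-sided α = 0.05 → critical value z_{0.05} = 1.645.
Power = P(Z > 1.645 − δ) = Φ(1.001) = 0.8415.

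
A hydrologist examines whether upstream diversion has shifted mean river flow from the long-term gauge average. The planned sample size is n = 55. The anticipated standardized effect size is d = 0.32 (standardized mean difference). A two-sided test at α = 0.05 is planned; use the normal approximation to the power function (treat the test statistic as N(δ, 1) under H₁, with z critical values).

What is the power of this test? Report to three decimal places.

Power ≈ 0.660

Noncentrality parameter: δ = d·√n = 0.32 × √55 = 2.3732
Two-sided α = 0.05 → critical value z_{0.025} = 1.960.
Power = Φ(δ − 1.960) + Φ(−δ − 1.960) = Φ(0.413) + Φ(-4.333) = 0.6603 + 0.0000 = 0.6603.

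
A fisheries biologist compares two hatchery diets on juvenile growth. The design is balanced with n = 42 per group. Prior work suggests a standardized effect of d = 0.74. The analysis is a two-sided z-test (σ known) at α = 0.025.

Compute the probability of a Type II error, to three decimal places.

β ≈ 0.125

Noncentrality parameter: δ = d·√(n/2) = 0.74 × √(42/2) = 3.3911
Two-sided α = 0.025 → critical value z_{0.0125} = 2.241.
Power = Φ(δ − 2.241) + Φ(−δ − 2.241) = Φ(1.150) + Φ(-5.633) = 0.8749 + 0.0000 = 0.8749.
Type II error: β = 1 − power = 1 − 0.8749 = 0.1251.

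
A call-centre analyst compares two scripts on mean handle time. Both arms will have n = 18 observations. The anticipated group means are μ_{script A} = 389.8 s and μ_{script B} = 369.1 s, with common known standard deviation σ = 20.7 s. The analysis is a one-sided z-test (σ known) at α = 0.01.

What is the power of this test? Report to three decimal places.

Standardized effect: d = |μ_{script A} − μ_{script B}| / σ = |389.8 − 369.1| / 20.7 = 1.0000
Noncentrality parameter: λ = d·√(n/2) = 1.0000 × √(18/2) = 3.0000
One-sided α = 0.01 → critical value z_{0.01} = 2.326.
Power = P(Z > 2.326 − λ) = Φ(0.674) = 0.7497.

Power ≈ 0.750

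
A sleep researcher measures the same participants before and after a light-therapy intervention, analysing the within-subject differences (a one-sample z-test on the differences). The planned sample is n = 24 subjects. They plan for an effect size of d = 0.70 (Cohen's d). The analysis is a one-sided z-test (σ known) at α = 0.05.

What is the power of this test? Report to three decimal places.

Noncentrality parameter: δ = d·√n = 0.70 × √24 = 3.4293
Critical value for a one-sided test at α = 0.05: z_α = 1.645.
Power = Φ(δ − 1.645) = Φ(1.784) = 0.9628.

Power ≈ 0.963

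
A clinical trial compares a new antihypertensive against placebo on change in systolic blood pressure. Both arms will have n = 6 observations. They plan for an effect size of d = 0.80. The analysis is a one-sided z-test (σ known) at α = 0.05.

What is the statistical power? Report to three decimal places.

Noncentrality parameter: δ = d·√(n/2) = 0.80 × √(6/2) = 1.3856
One-sided α = 0.05 → critical value z_{0.05} = 1.645.
Power = P(Z > 1.645 − δ) = Φ(-0.259) = 0.3977.

Power ≈ 0.398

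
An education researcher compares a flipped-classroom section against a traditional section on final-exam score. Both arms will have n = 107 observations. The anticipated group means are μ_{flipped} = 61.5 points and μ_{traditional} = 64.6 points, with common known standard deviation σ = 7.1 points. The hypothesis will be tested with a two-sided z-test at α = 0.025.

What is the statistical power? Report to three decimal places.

Standardized effect: d = |μ_{flipped} − μ_{traditional}| / σ = |61.5 − 64.6| / 7.1 = 0.4366
Noncentrality parameter: δ = d·√(n/2) = 0.4366 × √(107/2) = 3.1936
Two-sided α = 0.025 → critical value z_{0.0125} = 2.241.
Power = Φ(δ − 2.241) + Φ(−δ − 2.241) = Φ(0.952) + Φ(-5.435) = 0.8295 + 0.0000 = 0.8295.

Power ≈ 0.830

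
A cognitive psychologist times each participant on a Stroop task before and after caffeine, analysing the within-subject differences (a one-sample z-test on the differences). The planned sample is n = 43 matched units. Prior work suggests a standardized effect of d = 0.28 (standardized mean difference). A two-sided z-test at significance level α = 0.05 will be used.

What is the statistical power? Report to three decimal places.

Power ≈ 0.451

Noncentrality parameter: δ = d·√n = 0.28 × √43 = 1.8361
Critical value for a two-sided test at α = 0.05: z_{α/2} = 1.960.
Power = Φ(δ − 1.960) + Φ(−δ − 1.960) = Φ(-0.124) + Φ(-3.796) = 0.4507 + 0.0001 = 0.4508.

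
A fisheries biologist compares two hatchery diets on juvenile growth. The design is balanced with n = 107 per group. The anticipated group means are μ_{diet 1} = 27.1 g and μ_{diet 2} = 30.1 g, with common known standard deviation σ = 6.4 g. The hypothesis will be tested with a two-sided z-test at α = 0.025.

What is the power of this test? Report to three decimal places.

Standardized effect: d = |μ_{diet 1} − μ_{diet 2}| / σ = |27.1 − 30.1| / 6.4 = 0.4688
Noncentrality parameter: δ = d·√(n/2) = 0.4688 × √(107/2) = 3.4286
Critical value for a two-sided test at α = 0.025: z_{α/2} = 2.241.
Power = Φ(δ − 2.241) + Φ(−δ − 2.241) = Φ(1.187) + Φ(-5.670) = 0.8824 + 0.0000 = 0.8824.

Power ≈ 0.882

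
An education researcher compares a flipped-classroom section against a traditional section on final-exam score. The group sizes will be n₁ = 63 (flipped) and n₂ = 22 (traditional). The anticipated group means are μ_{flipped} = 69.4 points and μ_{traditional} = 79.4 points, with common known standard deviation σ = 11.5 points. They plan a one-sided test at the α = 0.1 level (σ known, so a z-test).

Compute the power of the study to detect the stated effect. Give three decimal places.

Standardized effect: d = |μ_{flipped} − μ_{traditional}| / σ = |69.4 − 79.4| / 11.5 = 0.8696
Noncentrality parameter: δ = d / √(1/n₁ + 1/n₂) = 0.8696 / √(1/63 + 1/22) = 3.5114
One-sided α = 0.1 → critical value z_{0.1} = 1.282.
Power = P(Z > 1.282 − δ) = Φ(2.230) = 0.9871.

Power ≈ 0.987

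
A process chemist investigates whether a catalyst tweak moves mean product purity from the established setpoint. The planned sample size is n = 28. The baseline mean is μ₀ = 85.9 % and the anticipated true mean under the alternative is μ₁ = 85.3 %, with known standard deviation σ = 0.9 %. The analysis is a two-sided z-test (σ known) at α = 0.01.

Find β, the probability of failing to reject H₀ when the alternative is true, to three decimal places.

β ≈ 0.171

Standardized effect: d = |μ₁ − μ₀| / σ = |85.3 − 85.9| / 0.9 = 0.6667
Noncentrality parameter: δ = d·√n = 0.6667 × √28 = 3.5277
Two-sided α = 0.01 → critical value z_{0.005} = 2.576.
Power = Φ(δ − 2.576) + Φ(−δ − 2.576) = Φ(0.952) + Φ(-6.103) = 0.8294 + 0.0000 = 0.8294.
Type II error: β = 1 − power = 1 − 0.8294 = 0.1706.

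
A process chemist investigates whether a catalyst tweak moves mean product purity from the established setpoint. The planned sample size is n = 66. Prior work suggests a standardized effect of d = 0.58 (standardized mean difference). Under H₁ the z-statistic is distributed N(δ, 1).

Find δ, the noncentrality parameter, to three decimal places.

δ ≈ 4.712

δ = d·√n = 0.58 × √66 = 4.7119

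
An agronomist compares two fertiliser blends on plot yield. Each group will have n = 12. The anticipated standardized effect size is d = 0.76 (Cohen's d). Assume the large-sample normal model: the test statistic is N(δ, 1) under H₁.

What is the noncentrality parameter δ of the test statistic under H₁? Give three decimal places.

The noncentrality parameter scales effect size by the design's sample-size factor: δ = d·√(n/2) = 0.76 × √(12/2) = 1.8616

δ ≈ 1.862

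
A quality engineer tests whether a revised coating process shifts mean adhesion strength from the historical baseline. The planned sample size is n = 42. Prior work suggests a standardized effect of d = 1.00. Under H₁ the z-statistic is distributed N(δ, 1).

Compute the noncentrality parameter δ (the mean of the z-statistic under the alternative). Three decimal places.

δ ≈ 6.481

The noncentrality parameter scales effect size by the design's sample-size factor: δ = d·√n = 1.00 × √42 = 6.4807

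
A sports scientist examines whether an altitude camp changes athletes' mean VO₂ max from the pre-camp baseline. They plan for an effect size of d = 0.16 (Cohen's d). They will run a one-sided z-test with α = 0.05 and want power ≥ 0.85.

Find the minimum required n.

n = 281

Set Φ(δ − 1.645) = 0.85; then δ − 1.645 = Φ⁻¹(0.85) = 1.036, giving δ = 2.681.
δ = d·√n ⇒ n = (δ/d)² = (2.681 / 0.16)² = 280.83.
Rounding up, n = 281.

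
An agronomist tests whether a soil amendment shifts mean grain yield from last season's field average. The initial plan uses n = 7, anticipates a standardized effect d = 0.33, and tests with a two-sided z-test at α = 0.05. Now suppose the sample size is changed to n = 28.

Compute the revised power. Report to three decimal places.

Power ≈ 0.415

With n = 28: δ = d·√n = 0.33 × √28 = 1.7462. Critical value z_{0.025} = 1.960.
Revised power = Φ(δ − 1.960) + Φ(−δ − 1.960) = Φ(-0.214) + Φ(-3.706) = 0.4154 + 0.0001 = 0.4155.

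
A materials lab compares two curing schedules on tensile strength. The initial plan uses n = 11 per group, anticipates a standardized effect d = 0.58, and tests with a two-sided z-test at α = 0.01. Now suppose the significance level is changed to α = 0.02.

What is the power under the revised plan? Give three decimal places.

Power ≈ 0.167

δ = d·√(n/2) = 0.58 × √(11/2) = 1.3602 (unchanged). New critical value: z_{0.01} = 2.326.
Revised power = Φ(δ − 2.326) + Φ(−δ − 2.326) = Φ(-0.966) + Φ(-3.687) = 0.1670 + 0.0001 = 0.1671.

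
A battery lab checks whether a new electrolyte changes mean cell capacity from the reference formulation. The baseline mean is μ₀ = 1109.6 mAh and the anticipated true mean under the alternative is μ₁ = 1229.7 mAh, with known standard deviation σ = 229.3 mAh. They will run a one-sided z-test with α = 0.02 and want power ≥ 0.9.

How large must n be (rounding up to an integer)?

Standardized effect: d = |μ₁ − μ₀| / σ = |1229.7 − 1109.6| / 229.3 = 0.5238
For power 0.9 need Φ(δ − z_{0.02}) = 0.9, so δ = z_{0.02} + z_{0.10} = 2.054 + 1.282 = 3.335.
δ = d·√n ⇒ n = (δ/d)² = (3.335 / 0.5238)² = 40.55.
Rounding up, n = 41.

n = 41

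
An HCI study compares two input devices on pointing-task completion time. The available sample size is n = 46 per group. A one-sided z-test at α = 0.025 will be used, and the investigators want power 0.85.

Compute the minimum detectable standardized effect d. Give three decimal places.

d ≈ 0.625

Required noncentrality: δ = z_{0.025} + z_{0.15} = 1.960 + 1.036 = 2.996.
δ = d·√(n/2) ⇒ d = δ/√(n/2) = 2.996/√(46/2) = 0.6248.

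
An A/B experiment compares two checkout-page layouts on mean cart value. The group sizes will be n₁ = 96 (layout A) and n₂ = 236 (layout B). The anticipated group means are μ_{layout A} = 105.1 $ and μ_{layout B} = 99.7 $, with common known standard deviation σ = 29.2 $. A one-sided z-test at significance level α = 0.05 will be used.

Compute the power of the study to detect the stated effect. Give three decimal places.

Standardized effect: d = |μ_{layout A} − μ_{layout B}| / σ = |105.1 − 99.7| / 29.2 = 0.1849
Noncentrality parameter: δ = d / √(1/n₁ + 1/n₂) = 0.1849 / √(1/96 + 1/236) = 1.5277
Critical value for a one-sided test at α = 0.05: z_α = 1.645.
Power = Φ(δ − 1.645) = Φ(-0.117) = 0.4534.

Power ≈ 0.453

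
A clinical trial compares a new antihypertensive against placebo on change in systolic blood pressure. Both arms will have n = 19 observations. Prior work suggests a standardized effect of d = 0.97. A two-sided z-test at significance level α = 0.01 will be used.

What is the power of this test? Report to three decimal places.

Noncentrality parameter: δ = d·√(n/2) = 0.97 × √(19/2) = 2.9897
Critical value for a two-sided test at α = 0.01: z_{α/2} = 2.576.
Power = Φ(δ − 2.576) + Φ(−δ − 2.576) = Φ(0.414) + Φ(-5.566) = 0.6605 + 0.0000 = 0.6605.

Power ≈ 0.661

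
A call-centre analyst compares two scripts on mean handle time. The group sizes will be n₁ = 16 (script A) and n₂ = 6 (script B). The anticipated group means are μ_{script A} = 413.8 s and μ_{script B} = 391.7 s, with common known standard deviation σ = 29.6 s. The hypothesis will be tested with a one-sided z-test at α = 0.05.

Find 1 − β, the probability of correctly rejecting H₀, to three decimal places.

Power ≈ 0.466

Standardized effect: d = |μ_{script A} − μ_{script B}| / σ = |413.8 − 391.7| / 29.6 = 0.7466
Noncentrality parameter: δ = d / √(1/n₁ + 1/n₂) = 0.7466 / √(1/16 + 1/6) = 1.5596
Critical value for a one-sided test at α = 0.05: z_α = 1.645.
Power = P(Z > 1.645 − δ) = Φ(-0.085) = 0.4660.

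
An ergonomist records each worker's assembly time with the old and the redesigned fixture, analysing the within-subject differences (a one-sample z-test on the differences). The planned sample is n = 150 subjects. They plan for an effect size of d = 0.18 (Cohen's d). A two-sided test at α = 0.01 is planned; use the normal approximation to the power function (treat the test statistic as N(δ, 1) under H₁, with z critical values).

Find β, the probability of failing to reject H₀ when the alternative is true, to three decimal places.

Noncentrality parameter: δ = d·√n = 0.18 × √150 = 2.2045
Critical value for a two-sided test at α = 0.01: z_{α/2} = 2.576.
Power = Φ(δ − 2.576) + Φ(−δ − 2.576) = Φ(-0.371) + Φ(-4.780) = 0.3552 + 0.0000 = 0.3552.
Type II error: β = 1 − power = 1 − 0.3552 = 0.6448.

β ≈ 0.645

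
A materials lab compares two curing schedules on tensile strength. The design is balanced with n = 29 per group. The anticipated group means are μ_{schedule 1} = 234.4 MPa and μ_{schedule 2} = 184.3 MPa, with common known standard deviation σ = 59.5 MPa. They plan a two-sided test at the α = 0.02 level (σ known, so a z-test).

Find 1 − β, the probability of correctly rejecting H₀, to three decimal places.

Standardized effect: d = |μ_{schedule 1} − μ_{schedule 2}| / σ = |234.4 − 184.3| / 59.5 = 0.8420
Noncentrality parameter: δ = d·√(n/2) = 0.8420 × √(29/2) = 3.2063
Two-sided α = 0.02 → critical value z_{0.01} = 2.326.
Power = Φ(δ − 2.326) + Φ(−δ − 2.326) = Φ(0.880) + Φ(-5.533) = 0.8106 + 0.0000 = 0.8106.

Power ≈ 0.811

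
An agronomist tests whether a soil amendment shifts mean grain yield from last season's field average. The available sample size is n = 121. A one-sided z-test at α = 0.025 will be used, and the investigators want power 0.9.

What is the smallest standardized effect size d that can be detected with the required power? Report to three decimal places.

Required noncentrality: δ = z_{0.025} + z_{0.10} = 1.960 + 1.282 = 3.242.
δ = d·√n ⇒ d = δ/√n = 3.242/√121 = 0.2947.

d ≈ 0.295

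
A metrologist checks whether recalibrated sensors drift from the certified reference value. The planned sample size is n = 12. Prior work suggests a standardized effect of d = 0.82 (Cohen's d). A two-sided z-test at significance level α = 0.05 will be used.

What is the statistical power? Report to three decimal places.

Power ≈ 0.811

Noncentrality parameter: δ = d·√n = 0.82 × √12 = 2.8406
Critical value for a two-sided test at α = 0.05: z_{α/2} = 1.960.
Power = Φ(δ − 1.960) + Φ(−δ − 1.960) = Φ(0.881) + Φ(-4.801) = 0.8107 + 0.0000 = 0.8107.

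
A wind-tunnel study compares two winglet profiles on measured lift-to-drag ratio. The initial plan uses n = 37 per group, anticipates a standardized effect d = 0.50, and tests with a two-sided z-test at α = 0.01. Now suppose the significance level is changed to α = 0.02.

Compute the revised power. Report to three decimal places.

Power ≈ 0.430

δ = d·√(n/2) = 0.50 × √(37/2) = 2.1506 (unchanged). New critical value: z_{0.01} = 2.326.
Revised power = Φ(δ − 2.326) + Φ(−δ − 2.326) = Φ(-0.176) + Φ(-4.477) = 0.4302 + 0.0000 = 0.4302.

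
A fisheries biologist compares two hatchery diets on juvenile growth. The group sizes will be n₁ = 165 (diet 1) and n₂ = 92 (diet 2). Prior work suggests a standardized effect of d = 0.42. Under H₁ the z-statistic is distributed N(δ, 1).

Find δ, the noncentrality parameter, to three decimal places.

δ = d / √(1/n₁ + 1/n₂) = 0.42 / √(1/165 + 1/92) = 3.2279

δ ≈ 3.228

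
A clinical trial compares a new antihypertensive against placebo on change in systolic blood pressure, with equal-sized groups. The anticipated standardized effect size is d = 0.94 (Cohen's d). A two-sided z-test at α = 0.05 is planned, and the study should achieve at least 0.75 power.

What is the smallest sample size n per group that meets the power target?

n = 16 per group

For power 0.75 need Φ(δ − z_{0.025}) = 0.75, so δ = z_{0.025} + z_{0.25} = 1.960 + 0.674 = 2.634.
(For δ > 0 the lower-tail rejection region contributes negligibly to power, so the one-term inversion is standard.)
δ = d·√(n/2) ⇒ n = 2(δ/d)² = 2 × (2.634 / 0.94)² = 15.71.
Rounding up, n = 16 per group.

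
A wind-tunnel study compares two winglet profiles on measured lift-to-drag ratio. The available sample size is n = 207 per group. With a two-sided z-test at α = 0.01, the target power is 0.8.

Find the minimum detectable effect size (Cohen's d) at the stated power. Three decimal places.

Required noncentrality: δ = z_{0.005} + z_{0.20} = 2.576 + 0.842 = 3.417.
(Lower-tail contribution to power is negligible for δ > 0.)
δ = d·√(n/2) ⇒ d = δ/√(n/2) = 3.417/√(207/2) = 0.3359.

d ≈ 0.336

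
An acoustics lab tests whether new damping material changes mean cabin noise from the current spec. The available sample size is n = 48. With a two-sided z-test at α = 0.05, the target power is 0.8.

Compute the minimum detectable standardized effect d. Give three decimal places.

Required noncentrality: δ = z_{0.025} + z_{0.20} = 1.960 + 0.842 = 2.802.
(Lower-tail contribution to power is negligible for δ > 0.)
δ = d·√n ⇒ d = δ/√n = 2.802/√48 = 0.4044.

d ≈ 0.404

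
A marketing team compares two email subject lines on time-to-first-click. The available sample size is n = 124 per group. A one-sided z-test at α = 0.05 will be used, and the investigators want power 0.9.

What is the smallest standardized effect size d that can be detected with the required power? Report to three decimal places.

Required noncentrality: δ = z_{0.05} + z_{0.10} = 1.645 + 1.282 = 2.926.
δ = d·√(n/2) ⇒ d = δ/√(n/2) = 2.926/√(124/2) = 0.3717.

d ≈ 0.372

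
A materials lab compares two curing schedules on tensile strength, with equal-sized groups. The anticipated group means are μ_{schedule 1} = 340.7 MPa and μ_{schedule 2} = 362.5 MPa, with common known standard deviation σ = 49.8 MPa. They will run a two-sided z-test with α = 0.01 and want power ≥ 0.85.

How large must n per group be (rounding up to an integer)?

n = 137 per group

Standardized effect: d = |μ_{schedule 1} − μ_{schedule 2}| / σ = |340.7 − 362.5| / 49.8 = 0.4378
Set Φ(δ − 2.576) = 0.85; then δ − 2.576 = Φ⁻¹(0.85) = 1.036, giving δ = 3.612.
(The Φ(−δ − z_{α/2}) term is vanishingly small for δ > 0 and is dropped in the standard sample-size formula.)
δ = d·√(n/2) ⇒ n = 2(δ/d)² = 2 × (3.612 / 0.4378)² = 136.19.
Rounding up, n = 137 per group.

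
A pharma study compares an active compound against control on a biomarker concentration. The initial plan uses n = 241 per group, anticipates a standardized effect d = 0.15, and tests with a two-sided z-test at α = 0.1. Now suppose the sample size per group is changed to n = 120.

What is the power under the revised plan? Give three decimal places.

With n = 120 per group: δ = d·√(n/2) = 0.15 × √(120/2) = 1.1619. Critical value z_{0.05} = 1.645.
Revised power = Φ(δ − 1.645) + Φ(−δ − 1.645) = Φ(-0.483) + Φ(-2.807) = 0.3146 + 0.0025 = 0.3171.

Power ≈ 0.317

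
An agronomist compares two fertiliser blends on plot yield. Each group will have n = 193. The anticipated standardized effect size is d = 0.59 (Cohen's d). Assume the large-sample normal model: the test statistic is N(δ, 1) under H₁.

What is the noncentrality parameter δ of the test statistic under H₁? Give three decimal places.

The noncentrality parameter scales effect size by the design's sample-size factor: δ = d·√(n/2) = 0.59 × √(193/2) = 5.7958

δ ≈ 5.796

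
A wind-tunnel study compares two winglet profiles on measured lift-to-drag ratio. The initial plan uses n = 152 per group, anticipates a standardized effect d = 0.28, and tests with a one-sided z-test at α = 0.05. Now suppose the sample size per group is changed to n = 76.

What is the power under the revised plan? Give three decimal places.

Power ≈ 0.532

With n = 76 per group: δ = d·√(n/2) = 0.28 × √(76/2) = 1.7260. Critical value z_{0.05} = 1.645.
Revised power = P(Z > 1.645 − δ) = Φ(0.081) = 0.5324.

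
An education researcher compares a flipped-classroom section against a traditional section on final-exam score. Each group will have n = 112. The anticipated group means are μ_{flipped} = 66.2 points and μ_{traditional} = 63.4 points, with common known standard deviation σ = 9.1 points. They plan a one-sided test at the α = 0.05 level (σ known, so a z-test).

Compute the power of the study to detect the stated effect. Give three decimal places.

Power ≈ 0.745

Standardized effect: d = |μ_{flipped} − μ_{traditional}| / σ = |66.2 − 63.4| / 9.1 = 0.3077
Noncentrality parameter: δ = d·√(n/2) = 0.3077 × √(112/2) = 2.3026
One-sided α = 0.05 → critical value z_{0.05} = 1.645.
Power = P(Z > 1.645 − δ) = Φ(0.658) = 0.7446.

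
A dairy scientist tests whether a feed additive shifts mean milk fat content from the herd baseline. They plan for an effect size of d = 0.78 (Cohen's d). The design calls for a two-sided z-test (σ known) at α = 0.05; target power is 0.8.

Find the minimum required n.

Set Φ(δ − 1.960) = 0.8; then δ − 1.960 = Φ⁻¹(0.8) = 0.842, giving δ = 2.802.
(For δ > 0 the lower-tail rejection region contributes negligibly to power, so the one-term inversion is standard.)
δ = d·√n ⇒ n = (δ/d)² = (2.802 / 0.78)² = 12.90.
Round up to the next whole unit.

n = 13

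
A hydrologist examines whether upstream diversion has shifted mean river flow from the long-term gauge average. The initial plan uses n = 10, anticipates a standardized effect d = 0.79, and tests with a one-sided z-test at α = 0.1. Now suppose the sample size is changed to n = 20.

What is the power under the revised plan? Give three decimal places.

With n = 20: δ = d·√n = 0.79 × √20 = 3.5330. Critical value z_{0.1} = 1.282.
Revised power = Φ(δ − 1.282) = Φ(2.251) = 0.9878.

Power ≈ 0.988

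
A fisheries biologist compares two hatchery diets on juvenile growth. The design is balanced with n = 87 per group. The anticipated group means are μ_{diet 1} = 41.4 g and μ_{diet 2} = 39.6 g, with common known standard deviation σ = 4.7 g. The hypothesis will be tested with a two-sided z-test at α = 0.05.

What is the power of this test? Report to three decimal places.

Power ≈ 0.714

Standardized effect: d = |μ_{diet 1} − μ_{diet 2}| / σ = |41.4 − 39.6| / 4.7 = 0.3830
Noncentrality parameter: δ = d·√(n/2) = 0.3830 × √(87/2) = 2.5259
Critical value for a two-sided test at α = 0.05: z_{α/2} = 1.960.
Power = Φ(δ − 1.960) + Φ(−δ − 1.960) = Φ(0.566) + Φ(-4.486) = 0.7143 + 0.0000 = 0.7143.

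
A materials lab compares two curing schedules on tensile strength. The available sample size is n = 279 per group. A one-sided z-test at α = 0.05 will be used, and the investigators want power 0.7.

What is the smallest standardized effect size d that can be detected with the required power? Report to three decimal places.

Need Φ(δ − 1.645) = 0.7, so δ = 1.645 + 0.524 = 2.169.
δ = d·√(n/2) ⇒ d = δ/√(n/2) = 2.169/√(279/2) = 0.1837.

d ≈ 0.184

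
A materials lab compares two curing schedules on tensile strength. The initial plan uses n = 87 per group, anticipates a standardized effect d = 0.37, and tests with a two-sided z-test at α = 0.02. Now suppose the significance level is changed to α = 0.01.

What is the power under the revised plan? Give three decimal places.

Power ≈ 0.446

δ = d·√(n/2) = 0.37 × √(87/2) = 2.4403 (unchanged). New critical value: z_{0.005} = 2.576.
Revised power = Φ(δ − 2.576) + Φ(−δ − 2.576) = Φ(-0.136) + Φ(-5.016) = 0.4461 + 0.0000 = 0.4461.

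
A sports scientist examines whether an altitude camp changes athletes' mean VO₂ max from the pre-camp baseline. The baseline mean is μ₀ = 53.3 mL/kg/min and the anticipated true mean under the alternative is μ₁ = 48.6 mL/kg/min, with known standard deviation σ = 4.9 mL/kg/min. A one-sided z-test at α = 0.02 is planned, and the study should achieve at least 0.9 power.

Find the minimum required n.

n = 13

Standardized effect: d = |μ₁ − μ₀| / σ = |48.6 − 53.3| / 4.9 = 0.9592
Set Φ(δ − 2.054) = 0.9; then δ − 2.054 = Φ⁻¹(0.9) = 1.282, giving δ = 3.335.
δ = d·√n ⇒ n = (δ/d)² = (3.335 / 0.9592)² = 12.09.
Rounding up, n = 13.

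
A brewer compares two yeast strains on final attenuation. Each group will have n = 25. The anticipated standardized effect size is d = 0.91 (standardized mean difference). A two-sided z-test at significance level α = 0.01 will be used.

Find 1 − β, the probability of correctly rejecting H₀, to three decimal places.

Power ≈ 0.739

Noncentrality parameter: δ = d·√(n/2) = 0.91 × √(25/2) = 3.2173
Critical value for a two-sided test at α = 0.01: z_{α/2} = 2.576.
Power = Φ(δ − 2.576) + Φ(−δ − 2.576) = Φ(0.642) + Φ(-5.793) = 0.7394 + 0.0000 = 0.7394.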